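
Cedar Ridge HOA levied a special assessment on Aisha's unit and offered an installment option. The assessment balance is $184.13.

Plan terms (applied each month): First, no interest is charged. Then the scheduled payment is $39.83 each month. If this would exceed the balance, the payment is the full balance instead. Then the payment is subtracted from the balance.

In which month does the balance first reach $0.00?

5

Month 1: opening $184.13; payment $39.83; balance $144.30
Month 2: opening $144.30; payment $39.83; balance $104.47
Month 3: opening $104.47; payment $39.83; balance $64.64
Month 4: opening $64.64; payment $39.83; balance $24.81
Month 5: opening $24.81; payment $24.81; balance $0.00
Balance reaches $0.00 in month 5.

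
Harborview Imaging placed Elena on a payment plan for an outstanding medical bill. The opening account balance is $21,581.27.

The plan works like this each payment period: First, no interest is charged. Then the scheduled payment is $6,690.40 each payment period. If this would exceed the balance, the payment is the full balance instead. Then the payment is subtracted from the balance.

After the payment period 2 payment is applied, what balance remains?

Payment period 1: $21,581.27 − $6,690.40 → $14,890.87
Payment period 2: $14,890.87 − $6,690.40 → $8,200.47

$8,200.47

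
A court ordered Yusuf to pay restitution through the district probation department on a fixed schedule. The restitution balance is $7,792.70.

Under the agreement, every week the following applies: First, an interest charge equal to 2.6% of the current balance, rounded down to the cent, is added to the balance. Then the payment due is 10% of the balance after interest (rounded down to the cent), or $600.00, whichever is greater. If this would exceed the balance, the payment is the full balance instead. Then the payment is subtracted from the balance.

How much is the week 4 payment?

Week 1: opening $7,792.70; interest $202.61 → $7,995.31; payment $799.53; balance $7,195.78
Week 2: opening $7,195.78; interest $187.09 → $7,382.87; payment $738.28; balance $6,644.59
Week 3: opening $6,644.59; interest $172.75 → $6,817.34; payment $681.73; balance $6,135.61
Week 4: opening $6,135.61; interest $159.52 → $6,295.13; payment $629.51; balance $5,665.62

$629.51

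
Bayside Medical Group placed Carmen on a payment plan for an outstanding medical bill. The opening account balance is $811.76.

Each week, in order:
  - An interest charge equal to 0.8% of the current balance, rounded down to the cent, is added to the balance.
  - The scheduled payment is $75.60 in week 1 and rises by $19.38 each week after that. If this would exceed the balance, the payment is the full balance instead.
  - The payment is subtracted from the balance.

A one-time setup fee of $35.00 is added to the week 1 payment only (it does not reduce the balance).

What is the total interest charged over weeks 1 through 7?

Week 1: $811.76 +$6.49 interest = $818.25; pay $75.60 (+ $35.00 fee) → $742.65
Week 2: $742.65 +$5.94 interest = $748.59; pay $94.98 → $653.61
Week 3: $653.61 +$5.22 interest = $658.83; pay $114.36 → $544.47
Week 4: $544.47 +$4.35 interest = $548.82; pay $133.74 → $415.08
Week 5: $415.08 +$3.32 interest = $418.40; pay $153.12 → $265.28
Week 6: $265.28 +$2.12 interest = $267.40; pay $172.50 → $94.90
Week 7: $94.90 +$0.75 interest = $95.65; pay $95.65 → $0.00
Total interest: $6.49 + $5.94 + $5.22 + $4.35 + $3.32 + $2.12 + $0.75 = $28.19

$28.19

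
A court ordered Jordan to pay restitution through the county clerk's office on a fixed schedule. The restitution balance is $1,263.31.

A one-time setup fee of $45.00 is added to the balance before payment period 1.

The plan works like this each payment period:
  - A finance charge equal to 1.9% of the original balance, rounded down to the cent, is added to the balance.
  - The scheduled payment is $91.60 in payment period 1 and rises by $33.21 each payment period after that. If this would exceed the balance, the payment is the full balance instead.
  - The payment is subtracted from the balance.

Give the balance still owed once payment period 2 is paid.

# | Opening | Interest | Payment | End bal
1 | $1,308.31 | $24.00 | $91.60 | $1,240.71
2 | $1,240.71 | $24.00 | $124.81 | $1,139.90

$1,139.90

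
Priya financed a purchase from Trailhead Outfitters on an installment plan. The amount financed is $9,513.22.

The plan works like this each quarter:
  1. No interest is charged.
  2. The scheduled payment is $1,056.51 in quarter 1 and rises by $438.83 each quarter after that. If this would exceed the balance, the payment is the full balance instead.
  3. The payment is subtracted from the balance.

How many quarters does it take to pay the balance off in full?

Quarter 1: $9,513.22 − $1,056.51 → $8,456.71
Quarter 2: $8,456.71 − $1,495.34 → $6,961.37
Quarter 3: $6,961.37 − $1,934.17 → $5,027.20
Quarter 4: $5,027.20 − $2,373.00 → $2,654.20
Quarter 5: $2,654.20 − $2,654.20 → $0.00
Balance reaches $0.00 in quarter 5.

5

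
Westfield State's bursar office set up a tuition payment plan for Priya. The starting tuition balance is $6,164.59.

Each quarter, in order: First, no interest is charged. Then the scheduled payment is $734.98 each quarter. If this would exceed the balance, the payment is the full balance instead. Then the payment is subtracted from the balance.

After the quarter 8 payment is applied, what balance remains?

Quarter 1: opening $6,164.59; payment $734.98; balance $5,429.61
Quarter 2: opening $5,429.61; payment $734.98; balance $4,694.63
Quarter 3: opening $4,694.63; payment $734.98; balance $3,959.65
Quarter 4: opening $3,959.65; payment $734.98; balance $3,224.67
Quarter 5: opening $3,224.67; payment $734.98; balance $2,489.69
Quarter 6: opening $2,489.69; payment $734.98; balance $1,754.71
Quarter 7: opening $1,754.71; payment $734.98; balance $1,019.73
Quarter 8: opening $1,019.73; payment $734.98; balance $284.75

$284.75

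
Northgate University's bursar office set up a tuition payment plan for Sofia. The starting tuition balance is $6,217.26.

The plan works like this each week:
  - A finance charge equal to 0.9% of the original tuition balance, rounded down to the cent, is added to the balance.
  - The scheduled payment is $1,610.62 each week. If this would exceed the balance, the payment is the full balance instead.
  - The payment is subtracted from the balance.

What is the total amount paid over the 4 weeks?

$6,441.06

Week 1: $6,217.26 +$55.95 interest = $6,273.21; pay $1,610.62 → $4,662.59
Week 2: $4,662.59 +$55.95 interest = $4,718.54; pay $1,610.62 → $3,107.92
Week 3: $3,107.92 +$55.95 interest = $3,163.87; pay $1,610.62 → $1,553.25
Week 4: $1,553.25 +$55.95 interest = $1,609.20; pay $1,609.20 → $0.00
Total paid: $6,441.06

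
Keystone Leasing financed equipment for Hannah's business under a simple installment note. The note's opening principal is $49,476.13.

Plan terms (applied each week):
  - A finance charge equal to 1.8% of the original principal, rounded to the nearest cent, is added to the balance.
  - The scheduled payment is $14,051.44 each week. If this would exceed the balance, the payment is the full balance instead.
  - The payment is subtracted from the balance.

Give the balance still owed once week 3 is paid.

$9,993.52

# | Opening | Interest | Payment | End bal
1 | $49,476.13 | $890.57 | $14,051.44 | $36,315.26
2 | $36,315.26 | $890.57 | $14,051.44 | $23,154.39
3 | $23,154.39 | $890.57 | $14,051.44 | $9,993.52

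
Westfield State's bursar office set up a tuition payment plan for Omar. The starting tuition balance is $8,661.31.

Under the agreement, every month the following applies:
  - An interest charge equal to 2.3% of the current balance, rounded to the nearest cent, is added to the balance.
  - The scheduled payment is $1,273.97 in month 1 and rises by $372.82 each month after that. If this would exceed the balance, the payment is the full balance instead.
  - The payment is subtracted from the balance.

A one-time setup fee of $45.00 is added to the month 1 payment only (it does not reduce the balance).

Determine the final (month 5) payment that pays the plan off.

# | Opening | Interest | Payment | Fee | End bal
1 | $8,661.31 | $199.21 | $1,273.97 | $45.00 | $7,586.55
2 | $7,586.55 | $174.49 | $1,646.79 | — | $6,114.25
3 | $6,114.25 | $140.63 | $2,019.61 | — | $4,235.27
4 | $4,235.27 | $97.41 | $2,392.43 | — | $1,940.25
5 | $1,940.25 | $44.63 | $1,984.88 | — | $0.00

$1,984.88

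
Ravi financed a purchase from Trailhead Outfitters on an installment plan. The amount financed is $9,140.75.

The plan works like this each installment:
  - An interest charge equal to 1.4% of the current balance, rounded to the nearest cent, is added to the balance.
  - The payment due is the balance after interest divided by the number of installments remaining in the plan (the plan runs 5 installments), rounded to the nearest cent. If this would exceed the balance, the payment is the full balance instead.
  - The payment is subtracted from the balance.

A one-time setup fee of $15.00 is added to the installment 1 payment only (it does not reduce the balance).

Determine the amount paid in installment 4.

Installment 1: $9,140.75 +$127.97 interest = $9,268.72; pay $1,853.74 (+ $15.00 fee) → $7,414.98
Installment 2: $7,414.98 +$103.81 interest = $7,518.79; pay $1,879.70 → $5,639.09
Installment 3: $5,639.09 +$78.95 interest = $5,718.04; pay $1,906.01 → $3,812.03
Installment 4: $3,812.03 +$53.37 interest = $3,865.40; pay $1,932.70 → $1,932.70

$1,932.70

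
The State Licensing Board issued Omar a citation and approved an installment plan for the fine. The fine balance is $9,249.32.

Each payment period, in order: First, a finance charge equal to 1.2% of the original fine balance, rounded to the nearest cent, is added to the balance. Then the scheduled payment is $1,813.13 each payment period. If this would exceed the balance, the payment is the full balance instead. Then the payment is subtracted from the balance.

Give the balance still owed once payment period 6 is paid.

$0.00

Payment period 1: $9,249.32 +$110.99 interest = $9,360.31; pay $1,813.13 → $7,547.18
Payment period 2: $7,547.18 +$110.99 interest = $7,658.17; pay $1,813.13 → $5,845.04
Payment period 3: $5,845.04 +$110.99 interest = $5,956.03; pay $1,813.13 → $4,142.90
Payment period 4: $4,142.90 +$110.99 interest = $4,253.89; pay $1,813.13 → $2,440.76
Payment period 5: $2,440.76 +$110.99 interest = $2,551.75; pay $1,813.13 → $738.62
Payment period 6: $738.62 +$110.99 interest = $849.61; pay $849.61 → $0.00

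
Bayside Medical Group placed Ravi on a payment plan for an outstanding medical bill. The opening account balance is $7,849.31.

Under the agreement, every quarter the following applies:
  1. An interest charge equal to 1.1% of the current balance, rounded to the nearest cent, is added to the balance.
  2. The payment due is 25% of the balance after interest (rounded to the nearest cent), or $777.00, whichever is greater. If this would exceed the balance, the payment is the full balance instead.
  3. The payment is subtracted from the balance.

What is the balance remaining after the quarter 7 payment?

$324.49

# | Opening | Interest | Payment | End bal
1 | $7,849.31 | $86.34 | $1,983.91 | $5,951.74
2 | $5,951.74 | $65.47 | $1,504.30 | $4,512.91
3 | $4,512.91 | $49.64 | $1,140.64 | $3,421.91
4 | $3,421.91 | $37.64 | $864.89 | $2,594.66
5 | $2,594.66 | $28.54 | $777.00 | $1,846.20
6 | $1,846.20 | $20.31 | $777.00 | $1,089.51
7 | $1,089.51 | $11.98 | $777.00 | $324.49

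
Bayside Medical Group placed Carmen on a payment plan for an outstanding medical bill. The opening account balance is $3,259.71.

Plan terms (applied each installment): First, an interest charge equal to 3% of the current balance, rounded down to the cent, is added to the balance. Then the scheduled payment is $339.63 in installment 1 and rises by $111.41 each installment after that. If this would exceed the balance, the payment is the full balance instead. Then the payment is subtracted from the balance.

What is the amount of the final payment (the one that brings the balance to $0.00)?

Installment 1: opening $3,259.71; interest $97.79 → $3,357.50; payment $339.63; balance $3,017.87
Installment 2: opening $3,017.87; interest $90.53 → $3,108.40; payment $451.04; balance $2,657.36
Installment 3: opening $2,657.36; interest $79.72 → $2,737.08; payment $562.45; balance $2,174.63
Installment 4: opening $2,174.63; interest $65.23 → $2,239.86; payment $673.86; balance $1,566.00
Installment 5: opening $1,566.00; interest $46.98 → $1,612.98; payment $785.27; balance $827.71
Installment 6: opening $827.71; interest $24.83 → $852.54; payment $852.54; balance $0.00

$852.54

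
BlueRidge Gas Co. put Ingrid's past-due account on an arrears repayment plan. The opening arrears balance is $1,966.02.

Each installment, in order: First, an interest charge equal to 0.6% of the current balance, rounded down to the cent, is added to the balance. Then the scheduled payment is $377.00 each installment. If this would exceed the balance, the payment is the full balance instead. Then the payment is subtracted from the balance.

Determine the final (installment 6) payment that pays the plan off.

$118.64

Installment 1: opening $1,966.02; interest $11.79 → $1,977.81; payment $377.00; balance $1,600.81
Installment 2: opening $1,600.81; interest $9.60 → $1,610.41; payment $377.00; balance $1,233.41
Installment 3: opening $1,233.41; interest $7.40 → $1,240.81; payment $377.00; balance $863.81
Installment 4: opening $863.81; interest $5.18 → $868.99; payment $377.00; balance $491.99
Installment 5: opening $491.99; interest $2.95 → $494.94; payment $377.00; balance $117.94
Installment 6: opening $117.94; interest $0.70 → $118.64; payment $118.64; balance $0.00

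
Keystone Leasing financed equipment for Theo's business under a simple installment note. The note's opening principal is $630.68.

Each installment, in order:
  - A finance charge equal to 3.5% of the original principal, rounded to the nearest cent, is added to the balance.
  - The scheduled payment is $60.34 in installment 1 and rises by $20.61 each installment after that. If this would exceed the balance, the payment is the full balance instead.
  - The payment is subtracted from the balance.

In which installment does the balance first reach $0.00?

Installment 1: $630.68 +$22.07 interest = $652.75; pay $60.34 → $592.41
Installment 2: $592.41 +$22.07 interest = $614.48; pay $80.95 → $533.53
Installment 3: $533.53 +$22.07 interest = $555.60; pay $101.56 → $454.04
Installment 4: $454.04 +$22.07 interest = $476.11; pay $122.17 → $353.94
Installment 5: $353.94 +$22.07 interest = $376.01; pay $142.78 → $233.23
Installment 6: $233.23 +$22.07 interest = $255.30; pay $163.39 → $91.91
Installment 7: $91.91 +$22.07 interest = $113.98; pay $113.98 → $0.00
Balance reaches $0.00 in installment 7.

7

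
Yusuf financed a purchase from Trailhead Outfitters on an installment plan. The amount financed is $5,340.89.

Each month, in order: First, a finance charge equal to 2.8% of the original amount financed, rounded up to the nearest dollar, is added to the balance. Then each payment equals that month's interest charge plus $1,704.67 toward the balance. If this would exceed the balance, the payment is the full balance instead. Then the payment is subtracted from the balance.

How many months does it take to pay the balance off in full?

4

Month 1: opening $5,340.89; interest $150.00 → $5,490.89; payment $1,854.67; balance $3,636.22
Month 2: opening $3,636.22; interest $150.00 → $3,786.22; payment $1,854.67; balance $1,931.55
Month 3: opening $1,931.55; interest $150.00 → $2,081.55; payment $1,854.67; balance $226.88
Month 4: opening $226.88; interest $150.00 → $376.88; payment $376.88; balance $0.00
Balance reaches $0.00 in month 4.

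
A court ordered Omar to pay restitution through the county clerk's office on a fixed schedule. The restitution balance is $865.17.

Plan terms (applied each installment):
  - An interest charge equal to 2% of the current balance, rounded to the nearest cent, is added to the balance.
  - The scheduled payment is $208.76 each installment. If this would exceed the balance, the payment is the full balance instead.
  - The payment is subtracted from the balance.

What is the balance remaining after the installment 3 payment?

Installment 1: $865.17 +$17.30 interest = $882.47; pay $208.76 → $673.71
Installment 2: $673.71 +$13.47 interest = $687.18; pay $208.76 → $478.42
Installment 3: $478.42 +$9.57 interest = $487.99; pay $208.76 → $279.23

$279.23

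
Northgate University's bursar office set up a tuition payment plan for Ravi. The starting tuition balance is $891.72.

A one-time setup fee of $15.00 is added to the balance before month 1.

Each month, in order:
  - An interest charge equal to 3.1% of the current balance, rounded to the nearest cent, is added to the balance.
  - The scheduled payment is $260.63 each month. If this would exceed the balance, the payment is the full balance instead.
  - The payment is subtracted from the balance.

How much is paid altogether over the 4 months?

$975.01

Month 1: $906.72 +$28.11 interest = $934.83; pay $260.63 → $674.20
Month 2: $674.20 +$20.90 interest = $695.10; pay $260.63 → $434.47
Month 3: $434.47 +$13.47 interest = $447.94; pay $260.63 → $187.31
Month 4: $187.31 +$5.81 interest = $193.12; pay $193.12 → $0.00
Total paid: $975.01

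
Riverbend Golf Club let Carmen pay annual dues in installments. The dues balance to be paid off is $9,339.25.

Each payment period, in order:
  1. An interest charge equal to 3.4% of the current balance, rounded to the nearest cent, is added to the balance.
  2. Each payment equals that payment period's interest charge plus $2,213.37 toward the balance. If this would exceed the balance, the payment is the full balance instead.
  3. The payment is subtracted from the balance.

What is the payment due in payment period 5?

# | Opening | Interest | Payment | End bal
1 | $9,339.25 | $317.53 | $2,530.90 | $7,125.88
2 | $7,125.88 | $242.28 | $2,455.65 | $4,912.51
3 | $4,912.51 | $167.03 | $2,380.40 | $2,699.14
4 | $2,699.14 | $91.77 | $2,305.14 | $485.77
5 | $485.77 | $16.52 | $502.29 | $0.00

$502.29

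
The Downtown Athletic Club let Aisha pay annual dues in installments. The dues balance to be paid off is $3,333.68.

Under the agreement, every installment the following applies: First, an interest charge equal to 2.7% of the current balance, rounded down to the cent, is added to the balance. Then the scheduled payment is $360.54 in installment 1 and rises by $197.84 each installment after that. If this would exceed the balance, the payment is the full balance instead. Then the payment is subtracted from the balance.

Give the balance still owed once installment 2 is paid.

$2,587.46

Installment 1: opening $3,333.68; interest $90.00 → $3,423.68; payment $360.54; balance $3,063.14
Installment 2: opening $3,063.14; interest $82.70 → $3,145.84; payment $558.38; balance $2,587.46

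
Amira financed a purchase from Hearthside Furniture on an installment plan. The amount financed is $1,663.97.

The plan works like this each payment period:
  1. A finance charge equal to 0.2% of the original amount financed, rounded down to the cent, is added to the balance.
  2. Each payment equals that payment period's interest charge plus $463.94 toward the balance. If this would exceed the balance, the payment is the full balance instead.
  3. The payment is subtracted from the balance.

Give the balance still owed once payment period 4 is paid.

Payment period 1: opening $1,663.97; interest $3.32 → $1,667.29; payment $467.26; balance $1,200.03
Payment period 2: opening $1,200.03; interest $3.32 → $1,203.35; payment $467.26; balance $736.09
Payment period 3: opening $736.09; interest $3.32 → $739.41; payment $467.26; balance $272.15
Payment period 4: opening $272.15; interest $3.32 → $275.47; payment $275.47; balance $0.00

$0.00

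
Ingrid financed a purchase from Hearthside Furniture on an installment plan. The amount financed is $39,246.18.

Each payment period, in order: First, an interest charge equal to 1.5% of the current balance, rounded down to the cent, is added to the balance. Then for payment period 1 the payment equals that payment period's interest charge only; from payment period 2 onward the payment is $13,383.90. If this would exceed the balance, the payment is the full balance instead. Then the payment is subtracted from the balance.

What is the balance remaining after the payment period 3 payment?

$13,463.83

Payment period 1: opening $39,246.18; interest $588.69 → $39,834.87; payment $588.69; balance $39,246.18
Payment period 2: opening $39,246.18; interest $588.69 → $39,834.87; payment $13,383.90; balance $26,450.97
Payment period 3: opening $26,450.97; interest $396.76 → $26,847.73; payment $13,383.90; balance $13,463.83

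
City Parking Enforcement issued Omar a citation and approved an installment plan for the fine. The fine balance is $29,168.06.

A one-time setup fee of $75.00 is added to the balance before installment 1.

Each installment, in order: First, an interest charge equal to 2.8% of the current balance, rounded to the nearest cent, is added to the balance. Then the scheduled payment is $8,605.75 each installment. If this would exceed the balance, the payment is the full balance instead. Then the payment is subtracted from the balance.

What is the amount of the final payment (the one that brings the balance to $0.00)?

$5,368.24

Installment 1: opening $29,243.06; interest $818.81 → $30,061.87; payment $8,605.75; balance $21,456.12
Installment 2: opening $21,456.12; interest $600.77 → $22,056.89; payment $8,605.75; balance $13,451.14
Installment 3: opening $13,451.14; interest $376.63 → $13,827.77; payment $8,605.75; balance $5,222.02
Installment 4: opening $5,222.02; interest $146.22 → $5,368.24; payment $5,368.24; balance $0.00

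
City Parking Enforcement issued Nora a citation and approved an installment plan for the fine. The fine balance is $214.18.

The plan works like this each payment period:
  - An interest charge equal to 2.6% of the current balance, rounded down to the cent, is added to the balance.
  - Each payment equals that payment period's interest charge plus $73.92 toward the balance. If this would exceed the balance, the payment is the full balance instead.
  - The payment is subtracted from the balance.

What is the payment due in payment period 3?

Payment period 1: $214.18 +$5.56 interest = $219.74; pay $79.48 → $140.26
Payment period 2: $140.26 +$3.64 interest = $143.90; pay $77.56 → $66.34
Payment period 3: $66.34 +$1.72 interest = $68.06; pay $68.06 → $0.00

$68.06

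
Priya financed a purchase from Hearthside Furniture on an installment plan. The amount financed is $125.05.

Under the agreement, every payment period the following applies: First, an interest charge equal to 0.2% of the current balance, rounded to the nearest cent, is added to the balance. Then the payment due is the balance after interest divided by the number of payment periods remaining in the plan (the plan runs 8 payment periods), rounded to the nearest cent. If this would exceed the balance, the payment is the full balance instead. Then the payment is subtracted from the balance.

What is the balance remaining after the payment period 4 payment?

Payment period 1: $125.05 +$0.25 interest = $125.30; pay $15.66 → $109.64
Payment period 2: $109.64 +$0.22 interest = $109.86; pay $15.69 → $94.17
Payment period 3: $94.17 +$0.19 interest = $94.36; pay $15.73 → $78.63
Payment period 4: $78.63 +$0.16 interest = $78.79; pay $15.76 → $63.03

$63.03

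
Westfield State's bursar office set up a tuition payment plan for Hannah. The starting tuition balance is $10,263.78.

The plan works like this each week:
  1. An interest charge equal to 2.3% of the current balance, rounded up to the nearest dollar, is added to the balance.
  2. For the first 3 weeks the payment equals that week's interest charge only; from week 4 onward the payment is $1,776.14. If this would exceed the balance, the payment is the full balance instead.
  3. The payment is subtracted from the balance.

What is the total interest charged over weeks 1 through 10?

Week 1: opening $10,263.78; interest $237.00 → $10,500.78; payment $237.00; balance $10,263.78
Week 2: opening $10,263.78; interest $237.00 → $10,500.78; payment $237.00; balance $10,263.78
Week 3: opening $10,263.78; interest $237.00 → $10,500.78; payment $237.00; balance $10,263.78
Week 4: opening $10,263.78; interest $237.00 → $10,500.78; payment $1,776.14; balance $8,724.64
Week 5: opening $8,724.64; interest $201.00 → $8,925.64; payment $1,776.14; balance $7,149.50
Week 6: opening $7,149.50; interest $165.00 → $7,314.50; payment $1,776.14; balance $5,538.36
Week 7: opening $5,538.36; interest $128.00 → $5,666.36; payment $1,776.14; balance $3,890.22
Week 8: opening $3,890.22; interest $90.00 → $3,980.22; payment $1,776.14; balance $2,204.08
Week 9: opening $2,204.08; interest $51.00 → $2,255.08; payment $1,776.14; balance $478.94
Week 10: opening $478.94; interest $12.00 → $490.94; payment $490.94; balance $0.00
Total interest: $237.00 + $237.00 + $237.00 + $237.00 + $201.00 + $165.00 + $128.00 + $90.00 + $51.00 + $12.00 = $1,595.00

$1,595.00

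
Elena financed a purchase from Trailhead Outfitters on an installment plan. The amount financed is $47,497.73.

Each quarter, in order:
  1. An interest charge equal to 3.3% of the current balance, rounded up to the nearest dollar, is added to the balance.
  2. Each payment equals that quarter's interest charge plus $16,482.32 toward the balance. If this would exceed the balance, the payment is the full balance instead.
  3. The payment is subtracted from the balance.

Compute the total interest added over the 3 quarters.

Quarter 1: $47,497.73 +$1,568.00 interest = $49,065.73; pay $18,050.32 → $31,015.41
Quarter 2: $31,015.41 +$1,024.00 interest = $32,039.41; pay $17,506.32 → $14,533.09
Quarter 3: $14,533.09 +$480.00 interest = $15,013.09; pay $15,013.09 → $0.00
Total interest: $1,568.00 + $1,024.00 + $480.00 = $3,072.00

$3,072.00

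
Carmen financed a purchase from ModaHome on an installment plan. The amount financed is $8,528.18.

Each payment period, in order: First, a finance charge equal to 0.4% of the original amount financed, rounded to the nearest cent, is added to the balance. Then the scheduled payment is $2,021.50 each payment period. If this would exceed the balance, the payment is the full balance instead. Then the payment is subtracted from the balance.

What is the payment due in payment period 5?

$612.73

Payment period 1: $8,528.18 +$34.11 interest = $8,562.29; pay $2,021.50 → $6,540.79
Payment period 2: $6,540.79 +$34.11 interest = $6,574.90; pay $2,021.50 → $4,553.40
Payment period 3: $4,553.40 +$34.11 interest = $4,587.51; pay $2,021.50 → $2,566.01
Payment period 4: $2,566.01 +$34.11 interest = $2,600.12; pay $2,021.50 → $578.62
Payment period 5: $578.62 +$34.11 interest = $612.73; pay $612.73 → $0.00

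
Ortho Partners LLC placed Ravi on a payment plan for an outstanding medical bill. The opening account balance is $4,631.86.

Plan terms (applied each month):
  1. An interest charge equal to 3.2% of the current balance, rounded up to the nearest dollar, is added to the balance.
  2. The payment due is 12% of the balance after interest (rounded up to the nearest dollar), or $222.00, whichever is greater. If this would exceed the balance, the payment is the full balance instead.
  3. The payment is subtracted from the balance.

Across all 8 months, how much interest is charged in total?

# | Opening | Interest | Payment | End bal
1 | $4,631.86 | $149.00 | $574.00 | $4,206.86
2 | $4,206.86 | $135.00 | $522.00 | $3,819.86
3 | $3,819.86 | $123.00 | $474.00 | $3,468.86
4 | $3,468.86 | $112.00 | $430.00 | $3,150.86
5 | $3,150.86 | $101.00 | $391.00 | $2,860.86
6 | $2,860.86 | $92.00 | $355.00 | $2,597.86
7 | $2,597.86 | $84.00 | $322.00 | $2,359.86
8 | $2,359.86 | $76.00 | $293.00 | $2,142.86
Total interest: $149.00 + $135.00 + $123.00 + $112.00 + $101.00 + $92.00 + $84.00 + $76.00 = $872.00

$872.00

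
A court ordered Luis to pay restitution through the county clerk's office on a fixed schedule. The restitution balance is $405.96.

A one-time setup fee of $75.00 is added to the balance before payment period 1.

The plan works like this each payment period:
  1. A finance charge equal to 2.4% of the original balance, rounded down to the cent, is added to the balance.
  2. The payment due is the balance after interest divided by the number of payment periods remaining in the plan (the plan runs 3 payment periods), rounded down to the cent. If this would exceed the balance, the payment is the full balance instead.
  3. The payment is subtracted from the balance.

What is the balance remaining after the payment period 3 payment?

$0.00

# | Opening | Interest | Payment | End bal
1 | $480.96 | $9.74 | $163.56 | $327.14
2 | $327.14 | $9.74 | $168.44 | $168.44
3 | $168.44 | $9.74 | $178.18 | $0.00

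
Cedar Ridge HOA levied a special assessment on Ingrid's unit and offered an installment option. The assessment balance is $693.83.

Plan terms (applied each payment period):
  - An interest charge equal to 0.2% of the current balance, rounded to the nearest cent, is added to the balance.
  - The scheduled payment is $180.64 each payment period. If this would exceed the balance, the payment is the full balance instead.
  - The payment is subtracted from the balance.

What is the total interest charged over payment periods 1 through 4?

Payment period 1: $693.83 +$1.39 interest = $695.22; pay $180.64 → $514.58
Payment period 2: $514.58 +$1.03 interest = $515.61; pay $180.64 → $334.97
Payment period 3: $334.97 +$0.67 interest = $335.64; pay $180.64 → $155.00
Payment period 4: $155.00 +$0.31 interest = $155.31; pay $155.31 → $0.00
Total interest: $1.39 + $1.03 + $0.67 + $0.31 = $3.40

$3.40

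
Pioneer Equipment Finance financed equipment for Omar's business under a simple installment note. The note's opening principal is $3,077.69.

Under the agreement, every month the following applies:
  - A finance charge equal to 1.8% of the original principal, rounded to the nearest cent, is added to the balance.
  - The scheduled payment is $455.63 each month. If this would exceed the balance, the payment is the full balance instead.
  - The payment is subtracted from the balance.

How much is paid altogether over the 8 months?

# | Opening | Interest | Payment | End bal
1 | $3,077.69 | $55.40 | $455.63 | $2,677.46
2 | $2,677.46 | $55.40 | $455.63 | $2,277.23
3 | $2,277.23 | $55.40 | $455.63 | $1,877.00
4 | $1,877.00 | $55.40 | $455.63 | $1,476.77
5 | $1,476.77 | $55.40 | $455.63 | $1,076.54
6 | $1,076.54 | $55.40 | $455.63 | $676.31
7 | $676.31 | $55.40 | $455.63 | $276.08
8 | $276.08 | $55.40 | $331.48 | $0.00
Total paid: $3,520.89

$3,520.89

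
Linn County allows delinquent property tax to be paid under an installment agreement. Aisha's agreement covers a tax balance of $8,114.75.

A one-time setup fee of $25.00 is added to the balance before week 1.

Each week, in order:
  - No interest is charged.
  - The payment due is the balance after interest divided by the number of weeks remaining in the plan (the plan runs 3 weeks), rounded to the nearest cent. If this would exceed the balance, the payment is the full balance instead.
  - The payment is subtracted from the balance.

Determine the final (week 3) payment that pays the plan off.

$2,713.25

Week 1: $8,139.75 − $2,713.25 → $5,426.50
Week 2: $5,426.50 − $2,713.25 → $2,713.25
Week 3: $2,713.25 − $2,713.25 → $0.00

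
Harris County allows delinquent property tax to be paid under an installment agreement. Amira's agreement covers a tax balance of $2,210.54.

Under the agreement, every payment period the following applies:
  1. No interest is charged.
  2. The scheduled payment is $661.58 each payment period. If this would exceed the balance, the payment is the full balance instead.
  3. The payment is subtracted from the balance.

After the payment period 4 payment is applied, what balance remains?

Payment period 1: $2,210.54 − $661.58 → $1,548.96
Payment period 2: $1,548.96 − $661.58 → $887.38
Payment period 3: $887.38 − $661.58 → $225.80
Payment period 4: $225.80 − $225.80 → $0.00

$0.00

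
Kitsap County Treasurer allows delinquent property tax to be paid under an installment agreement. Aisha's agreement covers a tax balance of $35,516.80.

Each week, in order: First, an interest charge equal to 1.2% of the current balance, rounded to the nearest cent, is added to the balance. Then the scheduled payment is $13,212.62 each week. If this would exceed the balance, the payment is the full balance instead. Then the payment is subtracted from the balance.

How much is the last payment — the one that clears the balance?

$9,908.01

Week 1: $35,516.80 +$426.20 interest = $35,943.00; pay $13,212.62 → $22,730.38
Week 2: $22,730.38 +$272.76 interest = $23,003.14; pay $13,212.62 → $9,790.52
Week 3: $9,790.52 +$117.49 interest = $9,908.01; pay $9,908.01 → $0.00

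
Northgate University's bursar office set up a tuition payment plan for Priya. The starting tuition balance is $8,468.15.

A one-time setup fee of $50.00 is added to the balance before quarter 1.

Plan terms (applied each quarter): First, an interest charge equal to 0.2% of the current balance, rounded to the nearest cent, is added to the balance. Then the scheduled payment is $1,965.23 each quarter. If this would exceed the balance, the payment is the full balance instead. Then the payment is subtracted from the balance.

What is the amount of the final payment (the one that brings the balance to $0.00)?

$703.37

Quarter 1: opening $8,518.15; interest $17.04 → $8,535.19; payment $1,965.23; balance $6,569.96
Quarter 2: opening $6,569.96; interest $13.14 → $6,583.10; payment $1,965.23; balance $4,617.87
Quarter 3: opening $4,617.87; interest $9.24 → $4,627.11; payment $1,965.23; balance $2,661.88
Quarter 4: opening $2,661.88; interest $5.32 → $2,667.20; payment $1,965.23; balance $701.97
Quarter 5: opening $701.97; interest $1.40 → $703.37; payment $703.37; balance $0.00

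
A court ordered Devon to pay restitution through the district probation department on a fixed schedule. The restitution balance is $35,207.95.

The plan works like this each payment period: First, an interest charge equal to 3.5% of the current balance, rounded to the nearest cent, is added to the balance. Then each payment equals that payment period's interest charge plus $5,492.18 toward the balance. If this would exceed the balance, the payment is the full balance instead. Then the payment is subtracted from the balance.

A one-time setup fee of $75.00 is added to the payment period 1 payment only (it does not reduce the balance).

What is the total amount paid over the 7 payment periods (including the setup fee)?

Payment period 1: opening $35,207.95; interest $1,232.28 → $36,440.23; payment $6,724.46 (+ $75.00 fee); balance $29,715.77
Payment period 2: opening $29,715.77; interest $1,040.05 → $30,755.82; payment $6,532.23; balance $24,223.59
Payment period 3: opening $24,223.59; interest $847.83 → $25,071.42; payment $6,340.01; balance $18,731.41
Payment period 4: opening $18,731.41; interest $655.60 → $19,387.01; payment $6,147.78; balance $13,239.23
Payment period 5: opening $13,239.23; interest $463.37 → $13,702.60; payment $5,955.55; balance $7,747.05
Payment period 6: opening $7,747.05; interest $271.15 → $8,018.20; payment $5,763.33; balance $2,254.87
Payment period 7: opening $2,254.87; interest $78.92 → $2,333.79; payment $2,333.79; balance $0.00
Total paid: $39,872.15

$39,872.15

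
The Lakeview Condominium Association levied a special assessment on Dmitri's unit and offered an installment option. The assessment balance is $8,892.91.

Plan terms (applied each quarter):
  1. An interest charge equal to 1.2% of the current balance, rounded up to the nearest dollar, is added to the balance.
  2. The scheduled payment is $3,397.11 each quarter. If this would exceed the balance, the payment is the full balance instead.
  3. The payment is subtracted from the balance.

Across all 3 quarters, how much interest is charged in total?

# | Opening | Interest | Payment | End bal
1 | $8,892.91 | $107.00 | $3,397.11 | $5,602.80
2 | $5,602.80 | $68.00 | $3,397.11 | $2,273.69
3 | $2,273.69 | $28.00 | $2,301.69 | $0.00
Total interest: $107.00 + $68.00 + $28.00 = $203.00

$203.00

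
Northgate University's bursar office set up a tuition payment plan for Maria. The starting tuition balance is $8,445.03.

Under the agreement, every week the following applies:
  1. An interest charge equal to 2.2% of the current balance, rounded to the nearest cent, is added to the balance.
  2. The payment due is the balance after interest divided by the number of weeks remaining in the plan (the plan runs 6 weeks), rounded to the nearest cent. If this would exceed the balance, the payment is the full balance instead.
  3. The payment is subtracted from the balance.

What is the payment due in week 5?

# | Opening | Interest | Payment | End bal
1 | $8,445.03 | $185.79 | $1,438.47 | $7,192.35
2 | $7,192.35 | $158.23 | $1,470.12 | $5,880.46
3 | $5,880.46 | $129.37 | $1,502.46 | $4,507.37
4 | $4,507.37 | $99.16 | $1,535.51 | $3,071.02
5 | $3,071.02 | $67.56 | $1,569.29 | $1,569.29

$1,569.29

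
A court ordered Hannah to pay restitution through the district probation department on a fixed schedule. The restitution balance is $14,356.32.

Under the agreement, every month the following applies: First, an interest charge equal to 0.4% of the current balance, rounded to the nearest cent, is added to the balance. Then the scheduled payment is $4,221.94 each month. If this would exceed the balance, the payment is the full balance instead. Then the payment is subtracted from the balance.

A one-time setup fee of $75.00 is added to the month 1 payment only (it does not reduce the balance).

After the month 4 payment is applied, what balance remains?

$0.00

Month 1: $14,356.32 +$57.43 interest = $14,413.75; pay $4,221.94 (+ $75.00 fee) → $10,191.81
Month 2: $10,191.81 +$40.77 interest = $10,232.58; pay $4,221.94 → $6,010.64
Month 3: $6,010.64 +$24.04 interest = $6,034.68; pay $4,221.94 → $1,812.74
Month 4: $1,812.74 +$7.25 interest = $1,819.99; pay $1,819.99 → $0.00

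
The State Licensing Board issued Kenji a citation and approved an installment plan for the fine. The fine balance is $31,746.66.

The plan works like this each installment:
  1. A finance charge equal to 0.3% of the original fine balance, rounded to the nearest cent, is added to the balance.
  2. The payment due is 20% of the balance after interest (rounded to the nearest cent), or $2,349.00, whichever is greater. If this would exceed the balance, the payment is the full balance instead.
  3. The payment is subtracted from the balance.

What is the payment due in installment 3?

$4,110.05

# | Opening | Interest | Payment | End bal
1 | $31,746.66 | $95.24 | $6,368.38 | $25,473.52
2 | $25,473.52 | $95.24 | $5,113.75 | $20,455.01
3 | $20,455.01 | $95.24 | $4,110.05 | $16,440.20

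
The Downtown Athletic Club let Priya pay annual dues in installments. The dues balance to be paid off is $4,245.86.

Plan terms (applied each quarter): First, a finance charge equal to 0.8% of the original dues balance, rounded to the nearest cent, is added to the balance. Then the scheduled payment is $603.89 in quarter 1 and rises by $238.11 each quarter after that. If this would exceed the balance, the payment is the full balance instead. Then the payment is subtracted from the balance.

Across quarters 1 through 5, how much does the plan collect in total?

# | Opening | Interest | Payment | End bal
1 | $4,245.86 | $33.97 | $603.89 | $3,675.94
2 | $3,675.94 | $33.97 | $842.00 | $2,867.91
3 | $2,867.91 | $33.97 | $1,080.11 | $1,821.77
4 | $1,821.77 | $33.97 | $1,318.22 | $537.52
5 | $537.52 | $33.97 | $571.49 | $0.00
Total paid: $4,415.71

$4,415.71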